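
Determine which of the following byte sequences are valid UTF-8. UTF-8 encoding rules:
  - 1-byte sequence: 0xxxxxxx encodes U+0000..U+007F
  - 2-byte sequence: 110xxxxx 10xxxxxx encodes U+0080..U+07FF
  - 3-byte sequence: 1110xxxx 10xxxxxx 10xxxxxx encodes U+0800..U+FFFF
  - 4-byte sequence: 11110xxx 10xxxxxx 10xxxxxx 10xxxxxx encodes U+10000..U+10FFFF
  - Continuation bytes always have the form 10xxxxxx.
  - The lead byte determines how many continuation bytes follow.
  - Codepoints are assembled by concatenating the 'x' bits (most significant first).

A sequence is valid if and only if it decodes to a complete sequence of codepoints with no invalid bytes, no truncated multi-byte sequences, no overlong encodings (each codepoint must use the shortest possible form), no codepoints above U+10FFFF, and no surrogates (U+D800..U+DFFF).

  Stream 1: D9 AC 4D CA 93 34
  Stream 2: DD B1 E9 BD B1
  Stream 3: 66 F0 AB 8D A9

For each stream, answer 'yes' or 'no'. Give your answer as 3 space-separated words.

Stream 1: decodes cleanly. VALID
Stream 2: decodes cleanly. VALID
Stream 3: decodes cleanly. VALID

Answer: yes yes yes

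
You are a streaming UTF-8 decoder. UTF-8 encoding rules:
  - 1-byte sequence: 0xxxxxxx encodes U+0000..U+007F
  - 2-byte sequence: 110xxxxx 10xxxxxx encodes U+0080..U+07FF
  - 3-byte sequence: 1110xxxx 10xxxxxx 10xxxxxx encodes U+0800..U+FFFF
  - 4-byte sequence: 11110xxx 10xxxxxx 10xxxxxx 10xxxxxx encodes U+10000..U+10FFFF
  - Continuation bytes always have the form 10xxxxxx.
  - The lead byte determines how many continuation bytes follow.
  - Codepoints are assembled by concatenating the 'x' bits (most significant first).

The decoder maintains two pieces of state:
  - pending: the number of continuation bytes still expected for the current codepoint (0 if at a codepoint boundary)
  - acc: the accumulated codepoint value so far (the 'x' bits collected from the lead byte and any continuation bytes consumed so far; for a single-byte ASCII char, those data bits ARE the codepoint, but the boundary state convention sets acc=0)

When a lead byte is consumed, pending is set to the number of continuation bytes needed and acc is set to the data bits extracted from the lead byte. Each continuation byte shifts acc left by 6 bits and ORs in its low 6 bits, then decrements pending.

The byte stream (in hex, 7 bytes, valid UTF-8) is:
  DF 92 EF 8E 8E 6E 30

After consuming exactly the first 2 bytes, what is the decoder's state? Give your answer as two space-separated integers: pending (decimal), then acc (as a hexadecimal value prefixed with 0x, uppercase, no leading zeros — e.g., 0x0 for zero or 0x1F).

Byte[0]=DF: 2-byte lead. pending=1, acc=0x1F
Byte[1]=92: continuation. acc=(acc<<6)|0x12=0x7D2, pending=0

Answer: 0 0x7D2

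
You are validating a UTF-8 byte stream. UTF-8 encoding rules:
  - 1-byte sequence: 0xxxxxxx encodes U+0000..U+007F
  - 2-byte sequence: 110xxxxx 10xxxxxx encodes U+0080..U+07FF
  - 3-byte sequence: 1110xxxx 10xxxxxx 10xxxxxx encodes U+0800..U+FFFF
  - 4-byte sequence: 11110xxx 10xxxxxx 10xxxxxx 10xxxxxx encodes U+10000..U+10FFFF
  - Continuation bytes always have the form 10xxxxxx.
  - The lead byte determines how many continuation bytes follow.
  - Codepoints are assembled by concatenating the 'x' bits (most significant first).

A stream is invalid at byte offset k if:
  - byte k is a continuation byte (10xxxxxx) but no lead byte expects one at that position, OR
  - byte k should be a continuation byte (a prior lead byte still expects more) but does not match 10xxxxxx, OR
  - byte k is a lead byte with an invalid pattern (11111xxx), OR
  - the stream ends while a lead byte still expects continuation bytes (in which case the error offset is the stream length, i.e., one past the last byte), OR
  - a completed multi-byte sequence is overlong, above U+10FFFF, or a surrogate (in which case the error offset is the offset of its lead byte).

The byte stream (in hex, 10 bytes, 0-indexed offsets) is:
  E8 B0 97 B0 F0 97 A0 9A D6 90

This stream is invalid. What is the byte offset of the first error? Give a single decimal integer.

Answer: 3

Derivation:
Byte[0]=E8: 3-byte lead, need 2 cont bytes. acc=0x8
Byte[1]=B0: continuation. acc=(acc<<6)|0x30=0x230
Byte[2]=97: continuation. acc=(acc<<6)|0x17=0x8C17
Completed: cp=U+8C17 (starts at byte 0)
Byte[3]=B0: INVALID lead byte (not 0xxx/110x/1110/11110)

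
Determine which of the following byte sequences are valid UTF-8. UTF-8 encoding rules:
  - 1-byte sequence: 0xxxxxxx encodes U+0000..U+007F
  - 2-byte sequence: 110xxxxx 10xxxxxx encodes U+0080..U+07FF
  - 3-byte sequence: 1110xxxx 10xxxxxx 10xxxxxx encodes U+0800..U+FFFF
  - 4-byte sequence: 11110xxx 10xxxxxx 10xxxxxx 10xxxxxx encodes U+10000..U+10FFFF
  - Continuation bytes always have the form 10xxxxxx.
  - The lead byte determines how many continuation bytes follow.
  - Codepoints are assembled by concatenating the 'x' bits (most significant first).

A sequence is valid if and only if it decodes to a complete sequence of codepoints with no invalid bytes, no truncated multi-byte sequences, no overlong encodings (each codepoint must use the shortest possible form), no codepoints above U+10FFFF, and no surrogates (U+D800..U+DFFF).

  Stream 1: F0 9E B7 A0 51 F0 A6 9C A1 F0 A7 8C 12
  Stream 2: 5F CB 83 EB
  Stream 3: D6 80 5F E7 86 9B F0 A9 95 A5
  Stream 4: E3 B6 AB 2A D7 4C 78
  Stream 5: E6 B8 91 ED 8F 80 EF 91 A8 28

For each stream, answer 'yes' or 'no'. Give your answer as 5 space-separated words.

Answer: no no yes no yes

Derivation:
Stream 1: error at byte offset 12. INVALID
Stream 2: error at byte offset 4. INVALID
Stream 3: decodes cleanly. VALID
Stream 4: error at byte offset 5. INVALID
Stream 5: decodes cleanly. VALID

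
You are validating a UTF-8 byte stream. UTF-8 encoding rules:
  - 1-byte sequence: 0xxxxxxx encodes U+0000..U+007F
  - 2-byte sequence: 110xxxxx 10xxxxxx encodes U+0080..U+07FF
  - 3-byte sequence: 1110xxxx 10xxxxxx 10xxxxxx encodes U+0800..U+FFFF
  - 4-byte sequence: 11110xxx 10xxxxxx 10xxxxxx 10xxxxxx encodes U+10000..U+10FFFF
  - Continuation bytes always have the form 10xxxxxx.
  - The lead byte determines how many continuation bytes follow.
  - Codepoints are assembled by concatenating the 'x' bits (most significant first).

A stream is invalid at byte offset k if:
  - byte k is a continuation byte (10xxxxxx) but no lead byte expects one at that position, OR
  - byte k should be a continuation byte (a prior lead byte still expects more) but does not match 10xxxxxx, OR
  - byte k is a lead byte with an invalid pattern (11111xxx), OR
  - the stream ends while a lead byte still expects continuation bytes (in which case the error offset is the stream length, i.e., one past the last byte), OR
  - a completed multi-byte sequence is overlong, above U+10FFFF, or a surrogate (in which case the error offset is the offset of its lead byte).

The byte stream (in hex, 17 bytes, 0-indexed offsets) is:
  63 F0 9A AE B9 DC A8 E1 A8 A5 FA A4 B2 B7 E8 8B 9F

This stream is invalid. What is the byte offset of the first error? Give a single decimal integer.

Byte[0]=63: 1-byte ASCII. cp=U+0063
Byte[1]=F0: 4-byte lead, need 3 cont bytes. acc=0x0
Byte[2]=9A: continuation. acc=(acc<<6)|0x1A=0x1A
Byte[3]=AE: continuation. acc=(acc<<6)|0x2E=0x6AE
Byte[4]=B9: continuation. acc=(acc<<6)|0x39=0x1ABB9
Completed: cp=U+1ABB9 (starts at byte 1)
Byte[5]=DC: 2-byte lead, need 1 cont bytes. acc=0x1C
Byte[6]=A8: continuation. acc=(acc<<6)|0x28=0x728
Completed: cp=U+0728 (starts at byte 5)
Byte[7]=E1: 3-byte lead, need 2 cont bytes. acc=0x1
Byte[8]=A8: continuation. acc=(acc<<6)|0x28=0x68
Byte[9]=A5: continuation. acc=(acc<<6)|0x25=0x1A25
Completed: cp=U+1A25 (starts at byte 7)
Byte[10]=FA: INVALID lead byte (not 0xxx/110x/1110/11110)

Answer: 10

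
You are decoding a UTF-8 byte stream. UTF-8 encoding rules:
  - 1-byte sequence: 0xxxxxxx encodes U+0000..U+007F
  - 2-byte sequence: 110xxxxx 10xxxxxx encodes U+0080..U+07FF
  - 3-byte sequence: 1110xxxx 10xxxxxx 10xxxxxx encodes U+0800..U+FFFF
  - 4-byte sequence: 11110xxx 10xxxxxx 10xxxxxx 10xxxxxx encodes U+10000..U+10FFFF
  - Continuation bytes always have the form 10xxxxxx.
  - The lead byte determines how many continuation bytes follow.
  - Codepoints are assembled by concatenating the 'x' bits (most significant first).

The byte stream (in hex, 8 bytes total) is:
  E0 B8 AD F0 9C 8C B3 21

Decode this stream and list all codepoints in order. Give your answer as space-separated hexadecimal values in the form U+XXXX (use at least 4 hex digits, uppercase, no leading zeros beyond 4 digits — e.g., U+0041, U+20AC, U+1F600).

Byte[0]=E0: 3-byte lead, need 2 cont bytes. acc=0x0
Byte[1]=B8: continuation. acc=(acc<<6)|0x38=0x38
Byte[2]=AD: continuation. acc=(acc<<6)|0x2D=0xE2D
Completed: cp=U+0E2D (starts at byte 0)
Byte[3]=F0: 4-byte lead, need 3 cont bytes. acc=0x0
Byte[4]=9C: continuation. acc=(acc<<6)|0x1C=0x1C
Byte[5]=8C: continuation. acc=(acc<<6)|0x0C=0x70C
Byte[6]=B3: continuation. acc=(acc<<6)|0x33=0x1C333
Completed: cp=U+1C333 (starts at byte 3)
Byte[7]=21: 1-byte ASCII. cp=U+0021

Answer: U+0E2D U+1C333 U+0021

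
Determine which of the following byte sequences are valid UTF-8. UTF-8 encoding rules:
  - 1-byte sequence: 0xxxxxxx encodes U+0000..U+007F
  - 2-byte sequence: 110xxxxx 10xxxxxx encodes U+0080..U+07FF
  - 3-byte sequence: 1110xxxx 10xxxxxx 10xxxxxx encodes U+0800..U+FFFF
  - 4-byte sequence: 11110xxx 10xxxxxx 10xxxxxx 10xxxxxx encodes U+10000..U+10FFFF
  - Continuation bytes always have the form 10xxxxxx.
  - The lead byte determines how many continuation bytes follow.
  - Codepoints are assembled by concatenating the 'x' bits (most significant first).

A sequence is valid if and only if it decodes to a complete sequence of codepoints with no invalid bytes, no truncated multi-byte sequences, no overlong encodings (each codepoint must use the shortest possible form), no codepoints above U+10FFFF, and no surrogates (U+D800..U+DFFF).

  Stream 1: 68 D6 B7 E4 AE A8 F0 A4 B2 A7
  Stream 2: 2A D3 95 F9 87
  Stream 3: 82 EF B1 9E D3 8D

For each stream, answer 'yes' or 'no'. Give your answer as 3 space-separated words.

Stream 1: decodes cleanly. VALID
Stream 2: error at byte offset 3. INVALID
Stream 3: error at byte offset 0. INVALID

Answer: yes no no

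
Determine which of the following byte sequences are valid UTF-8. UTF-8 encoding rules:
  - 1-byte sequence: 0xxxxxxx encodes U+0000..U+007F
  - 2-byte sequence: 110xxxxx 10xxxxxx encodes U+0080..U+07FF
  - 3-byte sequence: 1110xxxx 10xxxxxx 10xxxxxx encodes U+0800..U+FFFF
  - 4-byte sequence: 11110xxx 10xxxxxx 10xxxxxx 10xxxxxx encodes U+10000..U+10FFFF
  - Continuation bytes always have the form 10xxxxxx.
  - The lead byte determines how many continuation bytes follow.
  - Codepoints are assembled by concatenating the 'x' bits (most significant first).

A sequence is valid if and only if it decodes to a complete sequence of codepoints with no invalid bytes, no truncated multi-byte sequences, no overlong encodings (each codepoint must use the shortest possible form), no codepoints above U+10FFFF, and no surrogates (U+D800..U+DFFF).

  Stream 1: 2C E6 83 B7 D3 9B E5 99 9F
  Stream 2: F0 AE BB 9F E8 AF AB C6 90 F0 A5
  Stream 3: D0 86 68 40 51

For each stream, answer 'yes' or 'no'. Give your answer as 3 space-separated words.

Answer: yes no yes

Derivation:
Stream 1: decodes cleanly. VALID
Stream 2: error at byte offset 11. INVALID
Stream 3: decodes cleanly. VALID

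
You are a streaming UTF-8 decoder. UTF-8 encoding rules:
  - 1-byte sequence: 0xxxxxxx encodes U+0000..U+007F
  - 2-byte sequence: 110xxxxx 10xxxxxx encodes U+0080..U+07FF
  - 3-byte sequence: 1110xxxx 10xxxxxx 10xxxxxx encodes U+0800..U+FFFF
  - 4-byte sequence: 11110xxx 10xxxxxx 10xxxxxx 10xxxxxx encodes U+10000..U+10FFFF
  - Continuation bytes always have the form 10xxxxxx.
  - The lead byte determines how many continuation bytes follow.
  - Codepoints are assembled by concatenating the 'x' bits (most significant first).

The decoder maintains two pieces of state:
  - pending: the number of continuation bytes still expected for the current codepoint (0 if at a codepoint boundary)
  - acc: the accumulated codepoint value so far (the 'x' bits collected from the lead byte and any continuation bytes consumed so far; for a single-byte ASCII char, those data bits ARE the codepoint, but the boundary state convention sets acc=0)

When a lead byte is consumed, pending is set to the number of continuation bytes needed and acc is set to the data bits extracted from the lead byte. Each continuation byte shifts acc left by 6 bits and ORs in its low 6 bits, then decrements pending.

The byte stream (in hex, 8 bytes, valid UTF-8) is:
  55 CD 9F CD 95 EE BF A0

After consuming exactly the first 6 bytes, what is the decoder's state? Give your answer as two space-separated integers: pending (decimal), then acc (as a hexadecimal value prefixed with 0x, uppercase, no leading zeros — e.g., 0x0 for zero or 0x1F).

Byte[0]=55: 1-byte. pending=0, acc=0x0
Byte[1]=CD: 2-byte lead. pending=1, acc=0xD
Byte[2]=9F: continuation. acc=(acc<<6)|0x1F=0x35F, pending=0
Byte[3]=CD: 2-byte lead. pending=1, acc=0xD
Byte[4]=95: continuation. acc=(acc<<6)|0x15=0x355, pending=0
Byte[5]=EE: 3-byte lead. pending=2, acc=0xE

Answer: 2 0xE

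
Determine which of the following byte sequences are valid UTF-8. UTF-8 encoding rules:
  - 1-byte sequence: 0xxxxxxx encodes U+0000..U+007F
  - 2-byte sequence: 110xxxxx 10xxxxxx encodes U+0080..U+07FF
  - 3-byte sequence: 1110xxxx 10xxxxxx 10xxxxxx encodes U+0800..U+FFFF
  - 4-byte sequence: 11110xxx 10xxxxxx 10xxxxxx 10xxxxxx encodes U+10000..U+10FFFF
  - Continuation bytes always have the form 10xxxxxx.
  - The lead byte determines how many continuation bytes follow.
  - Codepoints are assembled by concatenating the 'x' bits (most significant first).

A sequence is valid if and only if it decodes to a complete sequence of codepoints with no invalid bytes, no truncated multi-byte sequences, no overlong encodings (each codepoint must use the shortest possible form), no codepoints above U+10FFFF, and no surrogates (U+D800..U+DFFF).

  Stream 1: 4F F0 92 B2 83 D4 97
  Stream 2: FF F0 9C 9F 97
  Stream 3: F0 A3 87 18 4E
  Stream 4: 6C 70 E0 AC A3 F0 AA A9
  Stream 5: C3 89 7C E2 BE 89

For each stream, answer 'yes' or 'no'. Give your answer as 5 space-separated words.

Stream 1: decodes cleanly. VALID
Stream 2: error at byte offset 0. INVALID
Stream 3: error at byte offset 3. INVALID
Stream 4: error at byte offset 8. INVALID
Stream 5: decodes cleanly. VALID

Answer: yes no no no yes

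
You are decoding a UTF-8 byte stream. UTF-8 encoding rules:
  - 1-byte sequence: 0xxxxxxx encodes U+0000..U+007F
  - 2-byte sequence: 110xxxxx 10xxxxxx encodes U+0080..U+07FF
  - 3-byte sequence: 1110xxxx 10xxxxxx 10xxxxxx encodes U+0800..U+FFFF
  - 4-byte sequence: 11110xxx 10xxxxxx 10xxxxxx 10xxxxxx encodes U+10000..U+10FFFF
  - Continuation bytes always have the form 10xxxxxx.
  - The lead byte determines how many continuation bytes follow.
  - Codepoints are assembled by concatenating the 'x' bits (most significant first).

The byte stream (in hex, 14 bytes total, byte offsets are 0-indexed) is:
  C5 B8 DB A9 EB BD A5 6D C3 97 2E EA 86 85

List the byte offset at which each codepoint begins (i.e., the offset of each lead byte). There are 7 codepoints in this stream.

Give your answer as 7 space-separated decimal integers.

Byte[0]=C5: 2-byte lead, need 1 cont bytes. acc=0x5
Byte[1]=B8: continuation. acc=(acc<<6)|0x38=0x178
Completed: cp=U+0178 (starts at byte 0)
Byte[2]=DB: 2-byte lead, need 1 cont bytes. acc=0x1B
Byte[3]=A9: continuation. acc=(acc<<6)|0x29=0x6E9
Completed: cp=U+06E9 (starts at byte 2)
Byte[4]=EB: 3-byte lead, need 2 cont bytes. acc=0xB
Byte[5]=BD: continuation. acc=(acc<<6)|0x3D=0x2FD
Byte[6]=A5: continuation. acc=(acc<<6)|0x25=0xBF65
Completed: cp=U+BF65 (starts at byte 4)
Byte[7]=6D: 1-byte ASCII. cp=U+006D
Byte[8]=C3: 2-byte lead, need 1 cont bytes. acc=0x3
Byte[9]=97: continuation. acc=(acc<<6)|0x17=0xD7
Completed: cp=U+00D7 (starts at byte 8)
Byte[10]=2E: 1-byte ASCII. cp=U+002E
Byte[11]=EA: 3-byte lead, need 2 cont bytes. acc=0xA
Byte[12]=86: continuation. acc=(acc<<6)|0x06=0x286
Byte[13]=85: continuation. acc=(acc<<6)|0x05=0xA185
Completed: cp=U+A185 (starts at byte 11)

Answer: 0 2 4 7 8 10 11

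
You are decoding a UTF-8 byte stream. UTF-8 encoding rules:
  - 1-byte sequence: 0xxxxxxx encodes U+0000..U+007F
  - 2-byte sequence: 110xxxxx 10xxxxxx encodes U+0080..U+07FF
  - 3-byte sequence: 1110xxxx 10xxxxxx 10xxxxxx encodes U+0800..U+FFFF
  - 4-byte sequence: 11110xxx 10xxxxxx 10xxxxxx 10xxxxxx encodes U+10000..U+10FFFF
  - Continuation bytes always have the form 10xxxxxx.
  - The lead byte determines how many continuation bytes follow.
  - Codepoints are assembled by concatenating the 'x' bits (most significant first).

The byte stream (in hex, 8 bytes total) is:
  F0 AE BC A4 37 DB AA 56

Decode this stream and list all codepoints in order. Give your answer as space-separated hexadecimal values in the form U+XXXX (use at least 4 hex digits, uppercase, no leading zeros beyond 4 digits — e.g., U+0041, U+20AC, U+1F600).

Byte[0]=F0: 4-byte lead, need 3 cont bytes. acc=0x0
Byte[1]=AE: continuation. acc=(acc<<6)|0x2E=0x2E
Byte[2]=BC: continuation. acc=(acc<<6)|0x3C=0xBBC
Byte[3]=A4: continuation. acc=(acc<<6)|0x24=0x2EF24
Completed: cp=U+2EF24 (starts at byte 0)
Byte[4]=37: 1-byte ASCII. cp=U+0037
Byte[5]=DB: 2-byte lead, need 1 cont bytes. acc=0x1B
Byte[6]=AA: continuation. acc=(acc<<6)|0x2A=0x6EA
Completed: cp=U+06EA (starts at byte 5)
Byte[7]=56: 1-byte ASCII. cp=U+0056

Answer: U+2EF24 U+0037 U+06EA U+0056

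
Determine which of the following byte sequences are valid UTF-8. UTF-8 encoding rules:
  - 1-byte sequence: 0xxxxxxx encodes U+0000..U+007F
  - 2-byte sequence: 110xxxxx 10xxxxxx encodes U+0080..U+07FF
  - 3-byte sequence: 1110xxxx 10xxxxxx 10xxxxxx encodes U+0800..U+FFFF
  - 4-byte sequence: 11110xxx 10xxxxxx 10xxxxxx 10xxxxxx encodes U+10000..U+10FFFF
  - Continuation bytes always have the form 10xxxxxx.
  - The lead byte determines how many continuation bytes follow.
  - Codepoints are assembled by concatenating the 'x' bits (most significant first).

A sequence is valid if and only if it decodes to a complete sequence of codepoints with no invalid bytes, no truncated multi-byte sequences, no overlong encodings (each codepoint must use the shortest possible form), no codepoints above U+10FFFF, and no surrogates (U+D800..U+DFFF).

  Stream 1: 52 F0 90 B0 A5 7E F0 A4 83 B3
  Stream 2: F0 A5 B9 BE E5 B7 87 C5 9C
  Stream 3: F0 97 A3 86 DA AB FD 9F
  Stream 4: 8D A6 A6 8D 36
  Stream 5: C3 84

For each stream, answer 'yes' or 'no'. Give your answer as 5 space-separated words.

Answer: yes yes no no yes

Derivation:
Stream 1: decodes cleanly. VALID
Stream 2: decodes cleanly. VALID
Stream 3: error at byte offset 6. INVALID
Stream 4: error at byte offset 0. INVALID
Stream 5: decodes cleanly. VALID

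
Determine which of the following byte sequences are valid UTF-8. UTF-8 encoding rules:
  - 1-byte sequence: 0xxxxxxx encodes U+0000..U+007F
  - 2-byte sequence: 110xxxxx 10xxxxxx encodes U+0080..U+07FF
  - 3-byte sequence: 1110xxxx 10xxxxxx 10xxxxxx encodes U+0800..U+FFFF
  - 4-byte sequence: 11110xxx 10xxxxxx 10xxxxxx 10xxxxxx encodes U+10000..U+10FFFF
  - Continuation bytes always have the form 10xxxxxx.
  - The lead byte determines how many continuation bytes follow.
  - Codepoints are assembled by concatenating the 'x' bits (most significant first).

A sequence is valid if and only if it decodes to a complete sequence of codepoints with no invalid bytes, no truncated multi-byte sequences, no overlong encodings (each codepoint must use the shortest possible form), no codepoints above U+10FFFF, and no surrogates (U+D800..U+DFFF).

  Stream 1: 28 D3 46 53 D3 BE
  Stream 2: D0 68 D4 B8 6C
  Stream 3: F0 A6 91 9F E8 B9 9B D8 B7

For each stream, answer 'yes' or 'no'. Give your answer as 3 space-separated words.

Stream 1: error at byte offset 2. INVALID
Stream 2: error at byte offset 1. INVALID
Stream 3: decodes cleanly. VALID

Answer: no no yes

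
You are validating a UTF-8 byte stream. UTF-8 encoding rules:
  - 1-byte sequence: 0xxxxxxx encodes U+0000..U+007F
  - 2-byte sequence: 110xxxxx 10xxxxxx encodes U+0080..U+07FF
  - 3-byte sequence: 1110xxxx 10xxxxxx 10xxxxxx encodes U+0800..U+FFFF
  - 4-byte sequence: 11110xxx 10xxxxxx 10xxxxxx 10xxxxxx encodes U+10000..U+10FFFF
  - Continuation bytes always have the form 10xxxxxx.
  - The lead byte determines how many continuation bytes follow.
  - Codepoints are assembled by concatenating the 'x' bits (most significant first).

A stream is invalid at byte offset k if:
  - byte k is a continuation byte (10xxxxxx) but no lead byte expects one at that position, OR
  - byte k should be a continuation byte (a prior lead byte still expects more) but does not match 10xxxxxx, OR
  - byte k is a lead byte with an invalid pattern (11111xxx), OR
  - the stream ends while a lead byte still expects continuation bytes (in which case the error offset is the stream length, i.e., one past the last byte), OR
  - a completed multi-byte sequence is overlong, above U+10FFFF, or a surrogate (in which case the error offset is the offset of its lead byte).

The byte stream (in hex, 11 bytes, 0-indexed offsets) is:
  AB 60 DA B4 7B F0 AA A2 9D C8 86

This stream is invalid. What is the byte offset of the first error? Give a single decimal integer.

Byte[0]=AB: INVALID lead byte (not 0xxx/110x/1110/11110)

Answer: 0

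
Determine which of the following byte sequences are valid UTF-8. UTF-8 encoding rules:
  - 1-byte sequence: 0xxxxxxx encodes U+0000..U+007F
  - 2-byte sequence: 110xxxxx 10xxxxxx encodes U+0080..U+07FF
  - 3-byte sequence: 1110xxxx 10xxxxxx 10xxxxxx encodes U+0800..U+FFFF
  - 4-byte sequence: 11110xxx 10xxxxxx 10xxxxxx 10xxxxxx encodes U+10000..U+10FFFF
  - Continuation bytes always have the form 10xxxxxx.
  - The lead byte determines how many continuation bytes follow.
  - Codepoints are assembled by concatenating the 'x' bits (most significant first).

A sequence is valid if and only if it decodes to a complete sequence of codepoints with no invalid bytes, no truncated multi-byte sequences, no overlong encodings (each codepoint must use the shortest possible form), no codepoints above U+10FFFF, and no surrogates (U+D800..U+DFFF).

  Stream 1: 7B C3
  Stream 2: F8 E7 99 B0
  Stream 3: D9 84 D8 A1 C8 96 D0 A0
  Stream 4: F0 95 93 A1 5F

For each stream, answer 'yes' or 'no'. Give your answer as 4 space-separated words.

Answer: no no yes yes

Derivation:
Stream 1: error at byte offset 2. INVALID
Stream 2: error at byte offset 0. INVALID
Stream 3: decodes cleanly. VALID
Stream 4: decodes cleanly. VALID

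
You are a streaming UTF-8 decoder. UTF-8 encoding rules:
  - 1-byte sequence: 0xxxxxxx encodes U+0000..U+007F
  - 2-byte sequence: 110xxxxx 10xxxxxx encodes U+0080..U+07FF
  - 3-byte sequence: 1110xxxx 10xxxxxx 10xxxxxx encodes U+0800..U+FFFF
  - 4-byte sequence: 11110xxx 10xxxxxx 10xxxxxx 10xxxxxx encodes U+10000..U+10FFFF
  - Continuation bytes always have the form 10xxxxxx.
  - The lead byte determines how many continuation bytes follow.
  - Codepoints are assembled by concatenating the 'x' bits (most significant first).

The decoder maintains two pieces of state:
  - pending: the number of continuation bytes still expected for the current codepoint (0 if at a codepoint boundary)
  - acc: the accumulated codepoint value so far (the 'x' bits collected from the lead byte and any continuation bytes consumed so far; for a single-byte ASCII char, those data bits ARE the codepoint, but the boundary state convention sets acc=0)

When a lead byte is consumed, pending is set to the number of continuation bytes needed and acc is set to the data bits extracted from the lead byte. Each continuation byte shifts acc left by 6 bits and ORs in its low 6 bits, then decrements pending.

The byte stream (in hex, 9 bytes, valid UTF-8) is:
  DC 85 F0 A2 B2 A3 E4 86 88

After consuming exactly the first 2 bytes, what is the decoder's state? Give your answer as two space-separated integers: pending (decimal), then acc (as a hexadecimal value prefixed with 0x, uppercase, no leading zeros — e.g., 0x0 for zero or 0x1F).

Answer: 0 0x705

Derivation:
Byte[0]=DC: 2-byte lead. pending=1, acc=0x1C
Byte[1]=85: continuation. acc=(acc<<6)|0x05=0x705, pending=0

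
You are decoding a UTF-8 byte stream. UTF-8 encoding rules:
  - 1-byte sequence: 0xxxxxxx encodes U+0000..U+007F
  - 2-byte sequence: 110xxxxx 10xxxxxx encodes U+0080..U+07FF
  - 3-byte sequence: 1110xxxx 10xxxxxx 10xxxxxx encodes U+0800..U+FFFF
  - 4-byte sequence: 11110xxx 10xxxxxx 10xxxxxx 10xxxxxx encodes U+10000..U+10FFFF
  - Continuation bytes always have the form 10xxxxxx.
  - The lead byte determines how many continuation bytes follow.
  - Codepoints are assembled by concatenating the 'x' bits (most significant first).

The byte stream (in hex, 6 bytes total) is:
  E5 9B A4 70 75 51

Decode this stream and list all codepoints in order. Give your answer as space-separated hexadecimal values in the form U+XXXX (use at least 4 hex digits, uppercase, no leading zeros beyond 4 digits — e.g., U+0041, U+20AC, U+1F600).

Byte[0]=E5: 3-byte lead, need 2 cont bytes. acc=0x5
Byte[1]=9B: continuation. acc=(acc<<6)|0x1B=0x15B
Byte[2]=A4: continuation. acc=(acc<<6)|0x24=0x56E4
Completed: cp=U+56E4 (starts at byte 0)
Byte[3]=70: 1-byte ASCII. cp=U+0070
Byte[4]=75: 1-byte ASCII. cp=U+0075
Byte[5]=51: 1-byte ASCII. cp=U+0051

Answer: U+56E4 U+0070 U+0075 U+0051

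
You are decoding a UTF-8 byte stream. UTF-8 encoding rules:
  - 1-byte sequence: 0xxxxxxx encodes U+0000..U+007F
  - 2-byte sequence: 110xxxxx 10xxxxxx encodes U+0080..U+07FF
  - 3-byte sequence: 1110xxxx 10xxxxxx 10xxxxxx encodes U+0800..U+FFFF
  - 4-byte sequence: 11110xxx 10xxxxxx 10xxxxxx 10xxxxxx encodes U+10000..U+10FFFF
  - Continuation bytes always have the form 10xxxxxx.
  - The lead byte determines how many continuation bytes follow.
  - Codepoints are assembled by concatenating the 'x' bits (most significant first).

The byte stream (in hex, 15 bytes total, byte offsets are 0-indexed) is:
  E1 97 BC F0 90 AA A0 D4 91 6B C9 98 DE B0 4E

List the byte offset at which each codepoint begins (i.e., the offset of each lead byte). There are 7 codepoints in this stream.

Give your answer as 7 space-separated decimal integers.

Answer: 0 3 7 9 10 12 14

Derivation:
Byte[0]=E1: 3-byte lead, need 2 cont bytes. acc=0x1
Byte[1]=97: continuation. acc=(acc<<6)|0x17=0x57
Byte[2]=BC: continuation. acc=(acc<<6)|0x3C=0x15FC
Completed: cp=U+15FC (starts at byte 0)
Byte[3]=F0: 4-byte lead, need 3 cont bytes. acc=0x0
Byte[4]=90: continuation. acc=(acc<<6)|0x10=0x10
Byte[5]=AA: continuation. acc=(acc<<6)|0x2A=0x42A
Byte[6]=A0: continuation. acc=(acc<<6)|0x20=0x10AA0
Completed: cp=U+10AA0 (starts at byte 3)
Byte[7]=D4: 2-byte lead, need 1 cont bytes. acc=0x14
Byte[8]=91: continuation. acc=(acc<<6)|0x11=0x511
Completed: cp=U+0511 (starts at byte 7)
Byte[9]=6B: 1-byte ASCII. cp=U+006B
Byte[10]=C9: 2-byte lead, need 1 cont bytes. acc=0x9
Byte[11]=98: continuation. acc=(acc<<6)|0x18=0x258
Completed: cp=U+0258 (starts at byte 10)
Byte[12]=DE: 2-byte lead, need 1 cont bytes. acc=0x1E
Byte[13]=B0: continuation. acc=(acc<<6)|0x30=0x7B0
Completed: cp=U+07B0 (starts at byte 12)
Byte[14]=4E: 1-byte ASCII. cp=U+004E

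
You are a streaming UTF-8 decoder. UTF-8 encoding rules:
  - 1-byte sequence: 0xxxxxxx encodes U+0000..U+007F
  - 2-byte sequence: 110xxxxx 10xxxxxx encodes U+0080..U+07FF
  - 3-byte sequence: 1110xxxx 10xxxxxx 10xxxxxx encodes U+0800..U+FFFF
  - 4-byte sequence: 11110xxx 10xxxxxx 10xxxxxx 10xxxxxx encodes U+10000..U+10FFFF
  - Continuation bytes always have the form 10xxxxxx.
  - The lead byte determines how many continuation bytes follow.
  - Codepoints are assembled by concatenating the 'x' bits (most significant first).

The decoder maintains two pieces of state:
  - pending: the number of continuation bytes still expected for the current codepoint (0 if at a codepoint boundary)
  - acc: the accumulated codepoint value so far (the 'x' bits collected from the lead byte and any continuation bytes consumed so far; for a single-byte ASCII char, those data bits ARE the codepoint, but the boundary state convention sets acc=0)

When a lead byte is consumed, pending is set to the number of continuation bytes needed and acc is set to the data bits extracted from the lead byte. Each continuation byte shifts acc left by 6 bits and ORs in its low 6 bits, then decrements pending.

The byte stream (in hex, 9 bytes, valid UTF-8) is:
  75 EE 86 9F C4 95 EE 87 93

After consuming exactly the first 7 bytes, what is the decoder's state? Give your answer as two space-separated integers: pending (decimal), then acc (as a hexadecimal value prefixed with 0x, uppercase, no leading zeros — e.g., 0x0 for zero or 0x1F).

Answer: 2 0xE

Derivation:
Byte[0]=75: 1-byte. pending=0, acc=0x0
Byte[1]=EE: 3-byte lead. pending=2, acc=0xE
Byte[2]=86: continuation. acc=(acc<<6)|0x06=0x386, pending=1
Byte[3]=9F: continuation. acc=(acc<<6)|0x1F=0xE19F, pending=0
Byte[4]=C4: 2-byte lead. pending=1, acc=0x4
Byte[5]=95: continuation. acc=(acc<<6)|0x15=0x115, pending=0
Byte[6]=EE: 3-byte lead. pending=2, acc=0xE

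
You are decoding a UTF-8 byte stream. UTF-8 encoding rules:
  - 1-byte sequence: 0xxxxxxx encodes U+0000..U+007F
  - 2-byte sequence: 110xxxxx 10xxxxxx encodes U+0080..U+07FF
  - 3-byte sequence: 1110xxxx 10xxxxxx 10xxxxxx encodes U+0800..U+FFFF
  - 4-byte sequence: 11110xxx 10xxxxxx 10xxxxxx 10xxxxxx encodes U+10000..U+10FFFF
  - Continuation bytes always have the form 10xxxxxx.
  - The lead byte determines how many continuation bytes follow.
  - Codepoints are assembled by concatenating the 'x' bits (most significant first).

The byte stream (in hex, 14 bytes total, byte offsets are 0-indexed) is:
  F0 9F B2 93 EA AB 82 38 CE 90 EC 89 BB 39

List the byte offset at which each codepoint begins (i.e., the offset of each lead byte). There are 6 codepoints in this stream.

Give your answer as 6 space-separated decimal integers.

Byte[0]=F0: 4-byte lead, need 3 cont bytes. acc=0x0
Byte[1]=9F: continuation. acc=(acc<<6)|0x1F=0x1F
Byte[2]=B2: continuation. acc=(acc<<6)|0x32=0x7F2
Byte[3]=93: continuation. acc=(acc<<6)|0x13=0x1FC93
Completed: cp=U+1FC93 (starts at byte 0)
Byte[4]=EA: 3-byte lead, need 2 cont bytes. acc=0xA
Byte[5]=AB: continuation. acc=(acc<<6)|0x2B=0x2AB
Byte[6]=82: continuation. acc=(acc<<6)|0x02=0xAAC2
Completed: cp=U+AAC2 (starts at byte 4)
Byte[7]=38: 1-byte ASCII. cp=U+0038
Byte[8]=CE: 2-byte lead, need 1 cont bytes. acc=0xE
Byte[9]=90: continuation. acc=(acc<<6)|0x10=0x390
Completed: cp=U+0390 (starts at byte 8)
Byte[10]=EC: 3-byte lead, need 2 cont bytes. acc=0xC
Byte[11]=89: continuation. acc=(acc<<6)|0x09=0x309
Byte[12]=BB: continuation. acc=(acc<<6)|0x3B=0xC27B
Completed: cp=U+C27B (starts at byte 10)
Byte[13]=39: 1-byte ASCII. cp=U+0039

Answer: 0 4 7 8 10 13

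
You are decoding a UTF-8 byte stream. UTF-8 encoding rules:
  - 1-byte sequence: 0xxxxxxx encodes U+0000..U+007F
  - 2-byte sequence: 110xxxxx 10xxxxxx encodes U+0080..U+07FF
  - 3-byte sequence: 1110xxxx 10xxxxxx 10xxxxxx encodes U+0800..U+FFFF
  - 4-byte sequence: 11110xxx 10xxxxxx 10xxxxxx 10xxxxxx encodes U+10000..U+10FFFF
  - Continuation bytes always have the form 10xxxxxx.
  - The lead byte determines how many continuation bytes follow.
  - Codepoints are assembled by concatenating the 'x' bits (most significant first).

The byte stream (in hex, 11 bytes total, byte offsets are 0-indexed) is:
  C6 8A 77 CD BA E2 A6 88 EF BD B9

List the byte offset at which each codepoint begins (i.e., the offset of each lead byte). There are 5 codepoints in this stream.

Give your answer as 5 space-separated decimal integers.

Byte[0]=C6: 2-byte lead, need 1 cont bytes. acc=0x6
Byte[1]=8A: continuation. acc=(acc<<6)|0x0A=0x18A
Completed: cp=U+018A (starts at byte 0)
Byte[2]=77: 1-byte ASCII. cp=U+0077
Byte[3]=CD: 2-byte lead, need 1 cont bytes. acc=0xD
Byte[4]=BA: continuation. acc=(acc<<6)|0x3A=0x37A
Completed: cp=U+037A (starts at byte 3)
Byte[5]=E2: 3-byte lead, need 2 cont bytes. acc=0x2
Byte[6]=A6: continuation. acc=(acc<<6)|0x26=0xA6
Byte[7]=88: continuation. acc=(acc<<6)|0x08=0x2988
Completed: cp=U+2988 (starts at byte 5)
Byte[8]=EF: 3-byte lead, need 2 cont bytes. acc=0xF
Byte[9]=BD: continuation. acc=(acc<<6)|0x3D=0x3FD
Byte[10]=B9: continuation. acc=(acc<<6)|0x39=0xFF79
Completed: cp=U+FF79 (starts at byte 8)

Answer: 0 2 3 5 8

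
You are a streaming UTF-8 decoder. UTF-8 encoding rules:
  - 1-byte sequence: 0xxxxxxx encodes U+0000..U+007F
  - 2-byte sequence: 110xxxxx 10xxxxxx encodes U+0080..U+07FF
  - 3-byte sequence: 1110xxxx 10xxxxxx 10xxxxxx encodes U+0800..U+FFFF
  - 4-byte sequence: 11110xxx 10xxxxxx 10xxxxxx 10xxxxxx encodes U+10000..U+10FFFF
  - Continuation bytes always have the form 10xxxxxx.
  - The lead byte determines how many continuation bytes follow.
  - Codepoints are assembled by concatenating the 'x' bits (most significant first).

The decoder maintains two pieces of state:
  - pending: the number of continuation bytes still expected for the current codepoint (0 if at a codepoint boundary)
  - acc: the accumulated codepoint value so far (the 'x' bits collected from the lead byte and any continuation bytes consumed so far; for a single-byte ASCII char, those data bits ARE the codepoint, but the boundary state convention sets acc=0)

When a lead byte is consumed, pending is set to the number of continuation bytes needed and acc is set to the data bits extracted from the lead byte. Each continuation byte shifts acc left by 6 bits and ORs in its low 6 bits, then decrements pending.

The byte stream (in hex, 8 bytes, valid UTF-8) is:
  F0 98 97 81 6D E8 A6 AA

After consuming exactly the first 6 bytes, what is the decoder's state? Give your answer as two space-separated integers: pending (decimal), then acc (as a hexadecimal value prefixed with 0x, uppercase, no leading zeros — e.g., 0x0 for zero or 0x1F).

Byte[0]=F0: 4-byte lead. pending=3, acc=0x0
Byte[1]=98: continuation. acc=(acc<<6)|0x18=0x18, pending=2
Byte[2]=97: continuation. acc=(acc<<6)|0x17=0x617, pending=1
Byte[3]=81: continuation. acc=(acc<<6)|0x01=0x185C1, pending=0
Byte[4]=6D: 1-byte. pending=0, acc=0x0
Byte[5]=E8: 3-byte lead. pending=2, acc=0x8

Answer: 2 0x8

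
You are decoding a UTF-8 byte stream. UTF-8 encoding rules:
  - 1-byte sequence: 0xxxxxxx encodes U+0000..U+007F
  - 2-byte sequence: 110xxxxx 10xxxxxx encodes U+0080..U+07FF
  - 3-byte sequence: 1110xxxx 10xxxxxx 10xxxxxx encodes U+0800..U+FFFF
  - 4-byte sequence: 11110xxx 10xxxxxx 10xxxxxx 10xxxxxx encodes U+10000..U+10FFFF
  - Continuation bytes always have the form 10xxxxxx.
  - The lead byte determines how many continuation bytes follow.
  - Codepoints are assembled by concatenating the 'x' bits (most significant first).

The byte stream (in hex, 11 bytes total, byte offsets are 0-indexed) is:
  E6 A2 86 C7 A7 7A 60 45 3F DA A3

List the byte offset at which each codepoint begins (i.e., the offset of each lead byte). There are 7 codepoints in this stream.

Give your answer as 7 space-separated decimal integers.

Byte[0]=E6: 3-byte lead, need 2 cont bytes. acc=0x6
Byte[1]=A2: continuation. acc=(acc<<6)|0x22=0x1A2
Byte[2]=86: continuation. acc=(acc<<6)|0x06=0x6886
Completed: cp=U+6886 (starts at byte 0)
Byte[3]=C7: 2-byte lead, need 1 cont bytes. acc=0x7
Byte[4]=A7: continuation. acc=(acc<<6)|0x27=0x1E7
Completed: cp=U+01E7 (starts at byte 3)
Byte[5]=7A: 1-byte ASCII. cp=U+007A
Byte[6]=60: 1-byte ASCII. cp=U+0060
Byte[7]=45: 1-byte ASCII. cp=U+0045
Byte[8]=3F: 1-byte ASCII. cp=U+003F
Byte[9]=DA: 2-byte lead, need 1 cont bytes. acc=0x1A
Byte[10]=A3: continuation. acc=(acc<<6)|0x23=0x6A3
Completed: cp=U+06A3 (starts at byte 9)

Answer: 0 3 5 6 7 8 9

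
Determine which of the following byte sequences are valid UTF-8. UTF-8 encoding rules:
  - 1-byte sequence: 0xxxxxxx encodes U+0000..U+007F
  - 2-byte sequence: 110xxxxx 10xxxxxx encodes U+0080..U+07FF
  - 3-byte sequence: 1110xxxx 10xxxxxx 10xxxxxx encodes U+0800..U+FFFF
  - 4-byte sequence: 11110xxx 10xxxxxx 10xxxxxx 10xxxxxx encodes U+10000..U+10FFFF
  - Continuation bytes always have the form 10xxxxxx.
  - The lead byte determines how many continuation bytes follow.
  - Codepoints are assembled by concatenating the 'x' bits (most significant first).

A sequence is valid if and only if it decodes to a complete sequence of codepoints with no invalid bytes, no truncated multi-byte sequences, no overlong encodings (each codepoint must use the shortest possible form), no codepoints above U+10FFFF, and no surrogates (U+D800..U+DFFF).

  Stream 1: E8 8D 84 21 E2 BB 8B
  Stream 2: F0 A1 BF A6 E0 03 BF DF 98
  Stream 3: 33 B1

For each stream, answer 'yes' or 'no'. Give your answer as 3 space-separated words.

Answer: yes no no

Derivation:
Stream 1: decodes cleanly. VALID
Stream 2: error at byte offset 5. INVALID
Stream 3: error at byte offset 1. INVALID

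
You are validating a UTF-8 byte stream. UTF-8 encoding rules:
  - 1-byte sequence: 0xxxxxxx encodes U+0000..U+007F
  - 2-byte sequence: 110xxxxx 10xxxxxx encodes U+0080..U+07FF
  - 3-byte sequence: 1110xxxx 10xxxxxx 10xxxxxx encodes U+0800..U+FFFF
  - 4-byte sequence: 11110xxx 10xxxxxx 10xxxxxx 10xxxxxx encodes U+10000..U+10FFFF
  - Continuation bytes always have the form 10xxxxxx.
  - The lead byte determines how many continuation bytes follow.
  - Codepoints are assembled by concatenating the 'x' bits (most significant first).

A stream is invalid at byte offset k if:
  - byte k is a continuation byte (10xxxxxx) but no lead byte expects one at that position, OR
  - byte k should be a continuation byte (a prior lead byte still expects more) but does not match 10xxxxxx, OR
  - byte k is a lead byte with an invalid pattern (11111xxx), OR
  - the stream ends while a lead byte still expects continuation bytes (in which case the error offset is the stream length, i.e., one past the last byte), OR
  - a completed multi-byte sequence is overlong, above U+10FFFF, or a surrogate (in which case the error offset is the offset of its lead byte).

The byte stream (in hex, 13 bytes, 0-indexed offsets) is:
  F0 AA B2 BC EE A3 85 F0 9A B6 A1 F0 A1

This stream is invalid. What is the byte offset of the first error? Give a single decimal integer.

Byte[0]=F0: 4-byte lead, need 3 cont bytes. acc=0x0
Byte[1]=AA: continuation. acc=(acc<<6)|0x2A=0x2A
Byte[2]=B2: continuation. acc=(acc<<6)|0x32=0xAB2
Byte[3]=BC: continuation. acc=(acc<<6)|0x3C=0x2ACBC
Completed: cp=U+2ACBC (starts at byte 0)
Byte[4]=EE: 3-byte lead, need 2 cont bytes. acc=0xE
Byte[5]=A3: continuation. acc=(acc<<6)|0x23=0x3A3
Byte[6]=85: continuation. acc=(acc<<6)|0x05=0xE8C5
Completed: cp=U+E8C5 (starts at byte 4)
Byte[7]=F0: 4-byte lead, need 3 cont bytes. acc=0x0
Byte[8]=9A: continuation. acc=(acc<<6)|0x1A=0x1A
Byte[9]=B6: continuation. acc=(acc<<6)|0x36=0x6B6
Byte[10]=A1: continuation. acc=(acc<<6)|0x21=0x1ADA1
Completed: cp=U+1ADA1 (starts at byte 7)
Byte[11]=F0: 4-byte lead, need 3 cont bytes. acc=0x0
Byte[12]=A1: continuation. acc=(acc<<6)|0x21=0x21
Byte[13]: stream ended, expected continuation. INVALID

Answer: 13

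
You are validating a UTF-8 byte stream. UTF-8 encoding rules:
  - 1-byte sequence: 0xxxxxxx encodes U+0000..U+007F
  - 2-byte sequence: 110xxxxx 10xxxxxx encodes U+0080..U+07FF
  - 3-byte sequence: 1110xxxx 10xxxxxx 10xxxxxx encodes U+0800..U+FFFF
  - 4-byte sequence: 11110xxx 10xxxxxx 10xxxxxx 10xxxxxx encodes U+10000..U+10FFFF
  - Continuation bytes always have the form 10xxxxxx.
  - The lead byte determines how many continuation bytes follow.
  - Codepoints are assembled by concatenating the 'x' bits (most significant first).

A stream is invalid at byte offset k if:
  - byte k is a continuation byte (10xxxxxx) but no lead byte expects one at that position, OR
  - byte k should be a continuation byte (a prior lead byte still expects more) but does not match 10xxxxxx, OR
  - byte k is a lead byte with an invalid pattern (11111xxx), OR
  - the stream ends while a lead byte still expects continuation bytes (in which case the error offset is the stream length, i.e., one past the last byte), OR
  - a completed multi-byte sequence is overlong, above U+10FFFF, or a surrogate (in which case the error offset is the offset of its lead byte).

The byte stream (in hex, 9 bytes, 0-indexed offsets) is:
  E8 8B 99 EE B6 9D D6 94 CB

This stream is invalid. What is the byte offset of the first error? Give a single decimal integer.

Answer: 9

Derivation:
Byte[0]=E8: 3-byte lead, need 2 cont bytes. acc=0x8
Byte[1]=8B: continuation. acc=(acc<<6)|0x0B=0x20B
Byte[2]=99: continuation. acc=(acc<<6)|0x19=0x82D9
Completed: cp=U+82D9 (starts at byte 0)
Byte[3]=EE: 3-byte lead, need 2 cont bytes. acc=0xE
Byte[4]=B6: continuation. acc=(acc<<6)|0x36=0x3B6
Byte[5]=9D: continuation. acc=(acc<<6)|0x1D=0xED9D
Completed: cp=U+ED9D (starts at byte 3)
Byte[6]=D6: 2-byte lead, need 1 cont bytes. acc=0x16
Byte[7]=94: continuation. acc=(acc<<6)|0x14=0x594
Completed: cp=U+0594 (starts at byte 6)
Byte[8]=CB: 2-byte lead, need 1 cont bytes. acc=0xB
Byte[9]: stream ended, expected continuation. INVALID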